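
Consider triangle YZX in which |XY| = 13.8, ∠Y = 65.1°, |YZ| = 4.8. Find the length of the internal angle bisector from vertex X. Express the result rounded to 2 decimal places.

12.94

By the law of cosines, |ZX|² = |XY|² + |YZ|² − 2·|XY|·|YZ|·cos Y = 157.7, so |ZX| ≈ 12.558.
Law of cosines again: cos X = (|ZX|² + |XY|² − |YZ|²)/(2·|ZX|·|XY|) ≈ 0.93798, so ∠X ≈ 20.29°.
The bisector from X has length 2·|ZX|·|XY|·cos(∠X/2)/(|ZX|+|XY|) ≈ 12.944.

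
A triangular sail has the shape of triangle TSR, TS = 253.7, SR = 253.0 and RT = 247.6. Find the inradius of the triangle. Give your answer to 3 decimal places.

Semiperimeter s = (253 + 247.6 + 253.7)/2 = 377.15.
Heron's formula: area = √(377.15·124.15·129.55·123.45) ≈ 27365.
Inradius = area/s = 27365/377.15 ≈ 72.557.

72.557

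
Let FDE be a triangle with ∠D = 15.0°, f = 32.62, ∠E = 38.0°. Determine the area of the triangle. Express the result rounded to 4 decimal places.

106.1518

The third angle is ∠F = 180° − ∠D − ∠E = 127.00°.
Law of sines: d = f·sin D/sin F ≈ 10.571.
Law of sines: e = f·sin E/sin F ≈ 25.146.
Area = ½·f·d·sin E ≈ 106.15.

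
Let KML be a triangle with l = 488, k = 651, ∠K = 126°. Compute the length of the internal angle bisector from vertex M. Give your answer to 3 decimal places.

Law of sines: sin L = l·sin K/k ≈ 0.60645.
Since k ≥ l, only the acute value applies: ∠L ≈ 37.33°.
Then ∠M = 180° − ∠K − ∠L ≈ 16.67°.
Law of sines gives m = k·sin M/sin K ≈ 230.78.
The bisector from M has length 2·l·k·cos(∠M/2)/(l+k) ≈ 551.95.

551.947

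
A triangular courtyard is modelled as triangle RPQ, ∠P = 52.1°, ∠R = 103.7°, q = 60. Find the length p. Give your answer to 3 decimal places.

The third angle is ∠Q = 180° − ∠R − ∠P = 24.20°.
Law of sines: p = q·sin P/sin Q ≈ 115.5.

115.497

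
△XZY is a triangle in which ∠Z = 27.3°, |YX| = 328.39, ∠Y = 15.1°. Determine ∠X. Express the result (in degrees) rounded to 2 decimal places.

∠X ≈ 137.60°

The third angle is ∠X = 180° − ∠Z − ∠Y = 137.60°.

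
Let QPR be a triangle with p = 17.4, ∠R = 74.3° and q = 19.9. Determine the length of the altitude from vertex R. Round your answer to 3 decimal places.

h_R ≈ 14.741

By the law of cosines, r² = q² + p² − 2·q·p·cos R = 511.37, so r ≈ 22.614.
Area = ½·q·p·sin R ≈ 166.67.
The altitude from R has length 2·area/r ≈ 14.741.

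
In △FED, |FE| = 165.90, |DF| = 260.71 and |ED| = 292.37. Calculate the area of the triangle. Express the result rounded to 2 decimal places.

21480.55

Semiperimeter s = (292.37 + 260.71 + 165.9)/2 = 359.49.
Heron's formula: area = √(359.49·67.12·98.78·193.59) ≈ 21481.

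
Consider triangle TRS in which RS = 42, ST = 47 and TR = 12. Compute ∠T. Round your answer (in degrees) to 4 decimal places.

∠T ≈ 58.5225°

By the law of cosines, cos T = (ST² + TR² − RS²) / (2·ST·TR) ≈ 0.52216, so ∠T ≈ 58.52°.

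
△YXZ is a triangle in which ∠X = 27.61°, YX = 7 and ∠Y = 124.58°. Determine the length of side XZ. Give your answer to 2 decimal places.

The third angle is ∠Z = 180° − ∠Y − ∠X = 27.81°.
Law of sines: XZ = YX·sin Y/sin Z ≈ 12.353.

12.35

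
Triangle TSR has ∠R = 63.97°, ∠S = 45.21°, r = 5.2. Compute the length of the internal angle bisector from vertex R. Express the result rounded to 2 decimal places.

The third angle is ∠T = 180° − ∠S − ∠R = 70.82°.
Law of sines: t = r·sin T/sin R ≈ 5.4658.
Law of sines: s = r·sin S/sin R ≈ 4.107.
The bisector from R has length 2·t·s·cos(∠R/2)/(t+s) ≈ 3.978.

t_R ≈ 3.98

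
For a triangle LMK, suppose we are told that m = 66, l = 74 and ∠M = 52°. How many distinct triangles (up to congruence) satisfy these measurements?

l·sin M = 74·sin(52°) ≈ 58.31.
Since l sin M < m < l (58.31 < 66 < 74), two triangles exist.

2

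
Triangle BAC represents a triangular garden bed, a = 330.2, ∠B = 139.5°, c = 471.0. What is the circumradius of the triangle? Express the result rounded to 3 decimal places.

By the law of cosines, b² = a² + c² − 2·a·c·cos B = 5.674e+05, so b ≈ 753.26.
Area = ½·a·c·sin B ≈ 50502.
Circumradius = b/(2 sin B) ≈ 579.92.

579.921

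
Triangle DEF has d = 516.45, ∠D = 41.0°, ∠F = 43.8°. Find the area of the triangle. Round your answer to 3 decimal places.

The third angle is ∠E = 180° − ∠F − ∠D = 95.20°.
Law of sines: e = d·sin E/sin D ≈ 783.96.
Law of sines: f = d·sin F/sin D ≈ 544.86.
Area = ½·d·e·sin F ≈ 1.4012e+05.

140116.255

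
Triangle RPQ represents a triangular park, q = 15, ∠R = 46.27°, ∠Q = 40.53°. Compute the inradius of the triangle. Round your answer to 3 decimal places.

4.565

The third angle is ∠P = 180° − ∠Q − ∠R = 93.20°.
Law of sines: r = q·sin R/sin Q ≈ 16.679.
Law of sines: p = q·sin P/sin Q ≈ 23.046.
Area = ½·q·r·sin P ≈ 124.9.
Semiperimeter s = (16.679+23.046+15)/2 = 27.363.
Inradius = area/s = 124.9/27.363 ≈ 4.5646.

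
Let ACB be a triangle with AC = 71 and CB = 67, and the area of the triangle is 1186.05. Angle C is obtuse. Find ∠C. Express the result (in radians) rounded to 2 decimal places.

∠C ≈ 2.62 rad

From area = ½·AC·CB·sin C, we get sin C = 2·area/(AC·CB) ≈ 0.49865.
Taking the obtuse solution, ∠C ≈ 2.620 rad.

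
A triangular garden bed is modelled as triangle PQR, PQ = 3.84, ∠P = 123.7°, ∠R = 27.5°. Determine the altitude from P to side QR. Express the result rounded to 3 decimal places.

The third angle is ∠Q = 180° − ∠R − ∠P = 28.80°.
Law of sines: QR = PQ·sin P/sin R ≈ 6.9187.
Law of sines: RP = PQ·sin Q/sin R ≈ 4.0064.
Area = ½·PQ·QR·sin Q ≈ 6.3996.
The altitude from P has length 2·area/QR ≈ 1.8499.

1.850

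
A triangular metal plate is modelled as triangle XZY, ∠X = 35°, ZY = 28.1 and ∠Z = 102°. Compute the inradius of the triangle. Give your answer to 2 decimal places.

The third angle is ∠Y = 180° − ∠X − ∠Z = 43.00°.
Law of sines: YX = ZY·sin Z/sin X ≈ 47.92.
Law of sines: XZ = ZY·sin Y/sin X ≈ 33.412.
Area = ½·ZY·YX·sin Y ≈ 459.18.
Semiperimeter s = (28.1+47.92+33.412)/2 = 54.716.
Inradius = area/s = 459.18/54.716 ≈ 8.392.

r ≈ 8.39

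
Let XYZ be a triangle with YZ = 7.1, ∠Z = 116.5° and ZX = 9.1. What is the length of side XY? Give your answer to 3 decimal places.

By the law of cosines, XY² = YZ² + ZX² − 2·YZ·ZX·cos Z = 190.88, so XY ≈ 13.816.

13.816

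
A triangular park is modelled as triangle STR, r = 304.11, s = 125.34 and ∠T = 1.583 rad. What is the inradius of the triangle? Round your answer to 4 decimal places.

By the law of cosines, t² = r² + s² − 2·r·s·cos T = 1.0912e+05, so t ≈ 330.34.
Area = ½·r·s·sin T ≈ 19057.
Semiperimeter p = (125.34+330.34+304.11)/2 = 379.89.
Inradius = area/p = 19057/379.89 ≈ 50.164.

50.1644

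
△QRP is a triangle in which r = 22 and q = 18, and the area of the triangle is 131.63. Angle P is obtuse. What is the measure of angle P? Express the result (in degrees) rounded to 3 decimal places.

From area = ½·q·r·sin P, we get sin P = 2·area/(q·r) ≈ 0.66480.
Taking the obtuse solution, ∠P ≈ 138.33°.

138.333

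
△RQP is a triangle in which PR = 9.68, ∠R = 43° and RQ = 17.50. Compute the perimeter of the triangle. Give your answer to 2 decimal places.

perimeter ≈ 39.52

By the law of cosines, QP² = PR² + RQ² − 2·PR·RQ·cos R = 152.17, so QP ≈ 12.336.
Semiperimeter s = (12.336+9.68+17.5)/2 = 19.758.
Perimeter = 12.336 + 9.68 + 17.5 = 39.516.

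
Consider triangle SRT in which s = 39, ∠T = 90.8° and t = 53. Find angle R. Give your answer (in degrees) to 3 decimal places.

Law of sines: sin S = s·sin T/t ≈ 0.73578.
Since t ≥ s, only the acute value applies: ∠S ≈ 47.37°.
Then ∠R = 180° − ∠T − ∠S ≈ 41.83°.

∠R ≈ 41.827°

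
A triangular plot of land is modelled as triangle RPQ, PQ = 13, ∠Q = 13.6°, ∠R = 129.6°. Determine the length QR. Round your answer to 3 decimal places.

The third angle is ∠P = 180° − ∠Q − ∠R = 36.80°.
Law of sines: QR = PQ·sin P/sin R ≈ 10.107.

10.107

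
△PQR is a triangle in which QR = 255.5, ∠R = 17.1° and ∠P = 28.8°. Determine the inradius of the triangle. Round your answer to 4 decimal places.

r ≈ 36.1136

The third angle is ∠Q = 180° − ∠R − ∠P = 134.10°.
Law of sines: RP = QR·sin Q/sin P ≈ 380.86.
Law of sines: PQ = QR·sin R/sin P ≈ 155.95.
Area = ½·QR·RP·sin R ≈ 14307.
Semiperimeter s = (255.5+380.86+155.95)/2 = 396.15.
Inradius = area/s = 14307/396.15 ≈ 36.114.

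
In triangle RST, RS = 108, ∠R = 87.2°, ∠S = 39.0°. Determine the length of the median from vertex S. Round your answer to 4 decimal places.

113.9874

The third angle is ∠T = 180° − ∠R − ∠S = 53.80°.
Law of sines: ST = RS·sin R/sin T ≈ 133.68.
Law of sines: TR = RS·sin S/sin T ≈ 84.225.
Median from S: ½√(2·RS² + 2·ST² − TR²) ≈ 113.99.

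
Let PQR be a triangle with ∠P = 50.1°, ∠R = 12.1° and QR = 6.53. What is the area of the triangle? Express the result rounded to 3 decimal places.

area ≈ 5.153

The third angle is ∠Q = 180° − ∠R − ∠P = 117.80°.
Law of sines: RP = QR·sin Q/sin P ≈ 7.5294.
Law of sines: PQ = QR·sin R/sin P ≈ 1.7842.
Area = ½·QR·RP·sin R ≈ 5.1532.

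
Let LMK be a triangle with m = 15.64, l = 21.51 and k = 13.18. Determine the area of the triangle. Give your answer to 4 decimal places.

102.4693

Semiperimeter s = (21.51 + 15.64 + 13.18)/2 = 25.165.
Heron's formula: area = √(25.165·3.655·9.525·11.985) ≈ 102.47.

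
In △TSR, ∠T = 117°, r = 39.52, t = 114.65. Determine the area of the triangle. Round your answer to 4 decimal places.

Law of sines: sin R = r·sin T/t ≈ 0.30713.
Since t ≥ r, only the acute value applies: ∠R ≈ 17.89°.
Then ∠S = 180° − ∠T − ∠R ≈ 45.11°.
Law of sines gives s = t·sin S/sin T ≈ 91.167.
Area = ½·t·r·sin S ≈ 1605.1.

area ≈ 1605.1115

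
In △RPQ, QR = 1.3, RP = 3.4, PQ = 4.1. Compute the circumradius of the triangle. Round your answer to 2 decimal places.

By the law of cosines, cos R = (QR² + RP² − PQ²) / (2·QR·RP) ≈ -0.40271, so ∠R ≈ 113.75°.
Circumradius = PQ/(2 sin R) ≈ 2.2396.

2.24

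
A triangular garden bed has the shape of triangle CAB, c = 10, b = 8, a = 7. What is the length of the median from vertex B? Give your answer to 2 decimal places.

Median from B: ½√(2·c² + 2·a² − b²) ≈ 7.6485.

m_B ≈ 7.65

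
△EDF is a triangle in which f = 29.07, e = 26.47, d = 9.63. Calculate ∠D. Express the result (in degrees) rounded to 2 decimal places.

19.24

By the law of cosines, cos D = (f² + e² − d²) / (2·f·e) ≈ 0.94413, so ∠D ≈ 19.24°.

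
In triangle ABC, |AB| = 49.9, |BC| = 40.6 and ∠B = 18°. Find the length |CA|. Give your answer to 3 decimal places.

By the law of cosines, |CA|² = |AB|² + |BC|² − 2·|AB|·|BC|·cos B = 284.8, so |CA| ≈ 16.876.

16.876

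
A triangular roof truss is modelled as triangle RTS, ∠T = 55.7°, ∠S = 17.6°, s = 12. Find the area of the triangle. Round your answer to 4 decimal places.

188.4129

The third angle is ∠R = 180° − ∠T − ∠S = 106.70°.
Law of sines: r = s·sin R/sin S ≈ 38.013.
Law of sines: t = s·sin T/sin S ≈ 32.785.
Area = ½·s·r·sin T ≈ 188.41.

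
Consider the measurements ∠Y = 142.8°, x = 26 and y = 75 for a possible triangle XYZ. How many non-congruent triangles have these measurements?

x·sin Y = 26·sin(142.8°) ≈ 15.72.
Since ∠Y is not acute, a triangle exists only if y > x; here y > x, so there is exactly one triangle.

1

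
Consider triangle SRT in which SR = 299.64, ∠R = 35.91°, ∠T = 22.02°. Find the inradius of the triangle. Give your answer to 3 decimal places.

The third angle is ∠S = 180° − ∠R − ∠T = 122.07°.
Law of sines: RT = SR·sin S/sin T ≈ 677.23.
Law of sines: TS = SR·sin R/sin T ≈ 468.74.
Area = ½·SR·RT·sin R ≈ 59509.
Semiperimeter s = (677.23+468.74+299.64)/2 = 722.8.
Inradius = area/s = 59509/722.8 ≈ 82.331.

82.331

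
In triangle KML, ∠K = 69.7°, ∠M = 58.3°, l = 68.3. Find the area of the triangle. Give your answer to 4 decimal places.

area ≈ 2361.9126

The third angle is ∠L = 180° − ∠K − ∠M = 52.00°.
Law of sines: k = l·sin K/sin L ≈ 81.291.
Law of sines: m = l·sin M/sin L ≈ 73.743.
Area = ½·l·k·sin M ≈ 2361.9.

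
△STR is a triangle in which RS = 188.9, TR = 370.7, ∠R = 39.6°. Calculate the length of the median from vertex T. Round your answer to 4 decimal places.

m_T ≈ 303.9472

By the law of cosines, ST² = TR² + RS² − 2·TR·RS·cos R = 65191, so ST ≈ 255.33.
Median from T: ½√(2·ST² + 2·TR² − RS²) ≈ 303.95.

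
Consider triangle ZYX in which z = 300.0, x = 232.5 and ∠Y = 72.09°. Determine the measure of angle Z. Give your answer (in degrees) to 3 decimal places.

63.836

By the law of cosines, y² = x² + z² − 2·x·z·cos Y = 1.0116e+05, so y ≈ 318.05.
Law of cosines again: cos Z = (y² + x² − z²)/(2·y·x) ≈ 0.44094, so ∠Z ≈ 63.84°.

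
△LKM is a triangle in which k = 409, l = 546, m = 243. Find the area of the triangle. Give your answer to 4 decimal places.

area ≈ 46339.6923

Semiperimeter s = (546 + 409 + 243)/2 = 599.
Heron's formula: area = √(599·53·190·356) ≈ 46340.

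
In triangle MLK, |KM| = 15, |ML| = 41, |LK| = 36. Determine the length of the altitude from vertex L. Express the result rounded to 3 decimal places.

35.603

Semiperimeter s = (36 + 15 + 41)/2 = 46.
Heron's formula: area = √(46·10·31·5) ≈ 267.02.
The altitude from L has length 2·area/|KM| ≈ 35.603.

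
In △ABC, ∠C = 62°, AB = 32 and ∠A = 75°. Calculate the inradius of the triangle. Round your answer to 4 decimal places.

The third angle is ∠B = 180° − ∠C − ∠A = 43.00°.
Law of sines: BC = AB·sin A/sin C ≈ 35.007.
Law of sines: CA = AB·sin B/sin C ≈ 24.717.
Area = ½·AB·BC·sin B ≈ 382.
Semiperimeter s = (35.007+24.717+32)/2 = 45.862.
Inradius = area/s = 382/45.862 ≈ 8.3293.

8.3293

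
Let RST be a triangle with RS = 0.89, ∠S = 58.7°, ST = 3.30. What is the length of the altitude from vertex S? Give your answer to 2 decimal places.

By the law of cosines, TR² = RS² + ST² − 2·RS·ST·cos S = 8.6304, so TR ≈ 2.9378.
Area = ½·RS·ST·sin S ≈ 1.2548.
The altitude from S has length 2·area/TR ≈ 0.85424.

0.85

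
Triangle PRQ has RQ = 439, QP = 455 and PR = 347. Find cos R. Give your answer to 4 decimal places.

By the law of cosines, cos R = (PR² + RQ² − QP²) / (2·PR·RQ) ≈ 0.34827, so ∠R ≈ 69.62°.

cos R ≈ 0.3483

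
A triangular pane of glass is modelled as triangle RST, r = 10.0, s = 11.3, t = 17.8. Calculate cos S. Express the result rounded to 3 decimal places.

0.812

By the law of cosines, cos S = (t² + r² − s²) / (2·t·r) ≈ 0.81222, so ∠S ≈ 35.69°.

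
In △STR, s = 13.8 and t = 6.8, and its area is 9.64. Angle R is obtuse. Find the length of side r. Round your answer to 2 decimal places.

20.50

From area = ½·s·t·sin R, we get sin R = 2·area/(s·t) ≈ 0.20546.
Taking the obtuse solution, ∠R ≈ 168.14°.
Law of cosines then gives r ≈ 20.503.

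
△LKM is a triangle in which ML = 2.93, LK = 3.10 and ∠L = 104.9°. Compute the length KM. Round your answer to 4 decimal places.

4.7818

By the law of cosines, KM² = ML² + LK² − 2·ML·LK·cos L = 22.866, so KM ≈ 4.7818.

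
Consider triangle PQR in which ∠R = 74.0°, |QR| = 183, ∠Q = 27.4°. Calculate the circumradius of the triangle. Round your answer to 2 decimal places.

The third angle is ∠P = 180° − ∠Q − ∠R = 78.60°.
Law of sines: |RP| = |QR|·sin Q/sin P ≈ 85.911.
Law of sines: |PQ| = |QR|·sin R/sin P ≈ 179.45.
Circumradius = |QR|/(2 sin P) ≈ 93.342.

93.34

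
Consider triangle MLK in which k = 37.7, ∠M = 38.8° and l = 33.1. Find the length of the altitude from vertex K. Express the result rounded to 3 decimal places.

h_K ≈ 20.741

By the law of cosines, m² = l² + k² − 2·l·k·cos M = 571.88, so m ≈ 23.914.
Area = ½·l·k·sin M ≈ 390.96.
The altitude from K has length 2·area/k ≈ 20.741.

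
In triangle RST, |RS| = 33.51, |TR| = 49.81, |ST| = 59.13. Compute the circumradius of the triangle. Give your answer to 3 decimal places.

By the law of cosines, cos R = (|TR|² + |RS|² − |ST|²) / (2·|TR|·|RS|) ≈ 0.03223, so ∠R ≈ 88.15°.
Circumradius = |ST|/(2 sin R) ≈ 29.58.

29.580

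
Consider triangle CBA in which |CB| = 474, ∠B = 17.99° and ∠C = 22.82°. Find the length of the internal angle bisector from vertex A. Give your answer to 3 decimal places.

The third angle is ∠A = 180° − ∠C − ∠B = 139.19°.
Law of sines: |BA| = |CB|·sin C/sin A ≈ 281.29.
Law of sines: |AC| = |CB|·sin B/sin A ≈ 224.
The bisector from A has length 2·|BA|·|AC|·cos(∠A/2)/(|BA|+|AC|) ≈ 86.953.

86.953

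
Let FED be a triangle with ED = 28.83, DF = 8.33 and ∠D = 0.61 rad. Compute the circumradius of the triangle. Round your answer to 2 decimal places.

R ≈ 19.65

By the law of cosines, FE² = ED² + DF² − 2·ED·DF·cos D = 506.87, so FE ≈ 22.514.
Area = ½·ED·DF·sin D ≈ 68.788.
Circumradius = FE/(2 sin D) ≈ 19.65.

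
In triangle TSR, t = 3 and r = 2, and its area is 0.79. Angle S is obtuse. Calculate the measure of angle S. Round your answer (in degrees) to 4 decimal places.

From area = ½·r·t·sin S, we get sin S = 2·area/(r·t) ≈ 0.26333.
Taking the obtuse solution, ∠S ≈ 164.73°.

164.7321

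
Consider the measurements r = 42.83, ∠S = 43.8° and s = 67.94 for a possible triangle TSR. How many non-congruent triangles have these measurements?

r·sin S = 42.83·sin(43.8°) ≈ 29.64.
Since s ≥ r, exactly one triangle exists.

1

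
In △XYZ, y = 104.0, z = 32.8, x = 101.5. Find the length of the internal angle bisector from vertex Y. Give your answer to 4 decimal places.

By the law of cosines, cos Y = (z² + x² − y²) / (2·z·x) ≈ 0.08442, so ∠Y ≈ 85.16°.
The bisector from Y has length 2·z·x·cos(∠Y/2)/(z+x) ≈ 36.507.

t_Y ≈ 36.5071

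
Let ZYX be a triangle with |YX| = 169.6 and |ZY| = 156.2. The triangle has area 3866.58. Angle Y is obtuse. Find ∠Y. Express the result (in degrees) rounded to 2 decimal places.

From area = ½·|ZY|·|YX|·sin Y, we get sin Y = 2·area/(|ZY|·|YX|) ≈ 0.29191.
Taking the obtuse solution, ∠Y ≈ 163.03°.

163.03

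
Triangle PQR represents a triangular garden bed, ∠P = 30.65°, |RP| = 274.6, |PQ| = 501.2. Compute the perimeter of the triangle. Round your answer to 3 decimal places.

By the law of cosines, |QR|² = |RP|² + |PQ|² − 2·|RP|·|PQ|·cos P = 89802, so |QR| ≈ 299.67.
Semiperimeter s = (299.67+274.6+501.2)/2 = 537.73.
Perimeter = 299.67 + 274.6 + 501.2 = 1075.5.

perimeter ≈ 1075.470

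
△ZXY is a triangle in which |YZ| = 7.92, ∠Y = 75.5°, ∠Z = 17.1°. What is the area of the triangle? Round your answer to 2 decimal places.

The third angle is ∠X = 180° − ∠Y − ∠Z = 87.40°.
Law of sines: |XY| = |YZ|·sin Z/sin X ≈ 2.3312.
Law of sines: |ZX| = |YZ|·sin Y/sin X ≈ 7.6756.
Area = ½·|YZ|·|XY|·sin Y ≈ 8.9375.

8.94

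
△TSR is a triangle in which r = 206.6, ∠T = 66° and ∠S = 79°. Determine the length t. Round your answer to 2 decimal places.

The third angle is ∠R = 180° − ∠T − ∠S = 35.00°.
Law of sines: t = r·sin T/sin R ≈ 329.06.

329.06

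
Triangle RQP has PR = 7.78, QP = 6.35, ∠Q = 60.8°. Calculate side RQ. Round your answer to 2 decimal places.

Law of sines: sin R = QP·sin Q/PR ≈ 0.71247.
Since PR ≥ QP, only the acute value applies: ∠R ≈ 45.44°.
Then ∠P = 180° − ∠Q − ∠R ≈ 73.76°.
Law of sines gives RQ = PR·sin P/sin Q ≈ 8.5571.

8.56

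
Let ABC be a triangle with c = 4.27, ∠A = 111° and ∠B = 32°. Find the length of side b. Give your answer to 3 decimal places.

3.760

The third angle is ∠C = 180° − ∠A − ∠B = 37.00°.
Law of sines: b = c·sin B/sin C ≈ 3.7599.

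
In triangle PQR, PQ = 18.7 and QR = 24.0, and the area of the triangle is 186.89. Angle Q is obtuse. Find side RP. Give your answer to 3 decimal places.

37.716

From area = ½·PQ·QR·sin Q, we get sin Q = 2·area/(PQ·QR) ≈ 0.83284.
Taking the obtuse solution, ∠Q ≈ 123.61°.
Law of cosines then gives RP ≈ 37.716.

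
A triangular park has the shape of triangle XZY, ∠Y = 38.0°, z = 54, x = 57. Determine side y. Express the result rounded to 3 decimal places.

By the law of cosines, y² = x² + z² − 2·x·z·cos Y = 1314, so y ≈ 36.249.

36.249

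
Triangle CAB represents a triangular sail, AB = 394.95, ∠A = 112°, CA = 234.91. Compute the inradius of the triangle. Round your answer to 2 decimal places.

By the law of cosines, BC² = CA² + AB² − 2·CA·AB·cos A = 2.8068e+05, so BC ≈ 529.79.
Area = ½·CA·AB·sin A ≈ 43011.
Semiperimeter s = (394.95+529.79+234.91)/2 = 579.83.
Inradius = area/s = 43011/579.83 ≈ 74.179.

r ≈ 74.18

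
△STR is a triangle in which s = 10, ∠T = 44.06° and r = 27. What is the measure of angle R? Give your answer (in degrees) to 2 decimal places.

By the law of cosines, t² = r² + s² − 2·r·s·cos T = 440.95, so t ≈ 20.999.
Law of cosines again: cos R = (s² + t² − r²)/(2·s·t) ≈ -0.44776, so ∠R ≈ 116.60°.

116.60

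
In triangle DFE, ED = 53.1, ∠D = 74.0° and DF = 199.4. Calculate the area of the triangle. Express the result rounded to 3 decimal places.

area ≈ 5088.987

Area = ½·ED·DF·sin D ≈ 5089.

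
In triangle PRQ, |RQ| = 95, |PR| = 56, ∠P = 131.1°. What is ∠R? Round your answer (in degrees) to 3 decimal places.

Law of sines: sin Q = |PR|·sin P/|RQ| ≈ 0.44421.
Since |RQ| ≥ |PR|, only the acute value applies: ∠Q ≈ 26.37°.
Then ∠R = 180° − ∠P − ∠Q ≈ 22.53°.

22.527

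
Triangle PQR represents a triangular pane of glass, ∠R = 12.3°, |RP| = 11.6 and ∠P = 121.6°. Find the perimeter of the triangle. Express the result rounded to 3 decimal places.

The third angle is ∠Q = 180° − ∠R − ∠P = 46.10°.
Law of sines: |QR| = |RP|·sin P/sin Q ≈ 13.712.
Law of sines: |PQ| = |RP|·sin R/sin Q ≈ 3.4295.
Semiperimeter s = (13.712+11.6+3.4295)/2 = 14.371.
Perimeter = 13.712 + 11.6 + 3.4295 = 28.741.

perimeter ≈ 28.741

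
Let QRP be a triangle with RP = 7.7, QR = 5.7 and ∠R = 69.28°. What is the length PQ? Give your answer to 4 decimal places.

By the law of cosines, PQ² = QR² + RP² − 2·QR·RP·cos R = 60.723, so PQ ≈ 7.7925.

7.7925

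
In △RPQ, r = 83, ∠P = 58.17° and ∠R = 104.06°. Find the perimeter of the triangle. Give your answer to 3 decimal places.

The third angle is ∠Q = 180° − ∠R − ∠P = 17.77°.
Law of sines: p = r·sin P/sin R ≈ 72.696.
Law of sines: q = r·sin Q/sin R ≈ 26.114.
Semiperimeter s = (83+72.696+26.114)/2 = 90.905.
Perimeter = 83 + 72.696 + 26.114 = 181.81.

perimeter ≈ 181.810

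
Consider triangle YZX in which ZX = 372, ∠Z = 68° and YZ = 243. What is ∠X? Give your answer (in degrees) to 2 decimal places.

By the law of cosines, XY² = YZ² + ZX² − 2·YZ·ZX·cos Z = 1.2971e+05, so XY ≈ 360.15.
Law of cosines again: cos X = (ZX² + XY² − YZ²)/(2·ZX·XY) ≈ 0.78015, so ∠X ≈ 38.73°.

38.73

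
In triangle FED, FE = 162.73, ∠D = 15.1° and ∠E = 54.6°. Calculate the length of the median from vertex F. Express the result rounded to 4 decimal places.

m_F ≈ 238.8823

The third angle is ∠F = 180° − ∠E − ∠D = 110.30°.
Law of sines: ED = FE·sin F/sin D ≈ 585.87.
Law of sines: DF = FE·sin E/sin D ≈ 509.19.
Median from F: ½√(2·DF² + 2·FE² − ED²) ≈ 238.88.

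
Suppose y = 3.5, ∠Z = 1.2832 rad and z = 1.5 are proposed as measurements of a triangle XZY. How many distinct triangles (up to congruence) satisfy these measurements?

y·sin Z = 3.5·sin(1.2832 rad) ≈ 3.356.
Since z = 1.5 < 3.356 = y sin Z, no triangle exists.

0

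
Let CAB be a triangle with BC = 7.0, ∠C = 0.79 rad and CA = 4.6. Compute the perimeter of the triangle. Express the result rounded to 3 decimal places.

By the law of cosines, AB² = BC² + CA² − 2·BC·CA·cos C = 24.832, so AB ≈ 4.9832.
Semiperimeter s = (4.9832+7+4.6)/2 = 8.2916.
Perimeter = 4.9832 + 7 + 4.6 = 16.583.

perimeter ≈ 16.583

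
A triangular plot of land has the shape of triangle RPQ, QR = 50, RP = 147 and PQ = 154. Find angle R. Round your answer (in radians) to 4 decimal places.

∠R ≈ 1.5441 rad

By the law of cosines, cos R = (QR² + RP² − PQ²) / (2·QR·RP) ≈ 0.02673, so ∠R ≈ 1.544 rad.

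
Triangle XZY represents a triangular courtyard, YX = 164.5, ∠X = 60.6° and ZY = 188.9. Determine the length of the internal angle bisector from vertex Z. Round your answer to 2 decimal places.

178.17

Law of sines: sin Z = YX·sin X/ZY ≈ 0.75868.
Since ZY ≥ YX, only the acute value applies: ∠Z ≈ 49.35°.
Then ∠Y = 180° − ∠X − ∠Z ≈ 70.05°.
Law of sines gives XZ = ZY·sin Y/sin X ≈ 203.82.
The bisector from Z has length 2·XZ·ZY·cos(∠Z/2)/(XZ+ZY) ≈ 178.17.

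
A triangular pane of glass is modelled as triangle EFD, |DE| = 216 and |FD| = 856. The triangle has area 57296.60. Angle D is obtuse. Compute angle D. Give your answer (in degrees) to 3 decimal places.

From area = ½·|FD|·|DE|·sin D, we get sin D = 2·area/(|FD|·|DE|) ≈ 0.61977.
Taking the obtuse solution, ∠D ≈ 141.70°.

141.701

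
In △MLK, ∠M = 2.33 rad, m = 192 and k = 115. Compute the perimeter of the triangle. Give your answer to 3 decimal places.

perimeter ≈ 400.772

Law of sines: sin K = k·sin M/m ≈ 0.43448.
Since m ≥ k, only the acute value applies: ∠K ≈ 0.449 rad.
Then ∠L = π − ∠M − ∠K ≈ 0.362 rad.
Law of sines gives l = m·sin L/sin M ≈ 93.772.
Semiperimeter s = (192+93.772+115)/2 = 200.39.
Perimeter = 192 + 93.772 + 115 = 400.77.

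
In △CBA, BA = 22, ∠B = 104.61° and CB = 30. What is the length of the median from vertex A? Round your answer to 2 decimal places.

29.59

By the law of cosines, AC² = CB² + BA² − 2·CB·BA·cos B = 1717, so AC ≈ 41.436.
Median from A: ½√(2·BA² + 2·AC² − CB²) ≈ 29.588.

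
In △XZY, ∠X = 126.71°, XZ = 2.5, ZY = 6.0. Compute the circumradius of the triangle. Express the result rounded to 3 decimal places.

3.742

Law of sines: sin Y = XZ·sin X/ZY ≈ 0.33403.
Since ZY ≥ XZ, only the acute value applies: ∠Y ≈ 19.51°.
Then ∠Z = 180° − ∠X − ∠Y ≈ 33.78°.
Law of sines gives YX = ZY·sin Z/sin X ≈ 4.161.
Circumradius = ZY/(2 sin X) ≈ 3.7422.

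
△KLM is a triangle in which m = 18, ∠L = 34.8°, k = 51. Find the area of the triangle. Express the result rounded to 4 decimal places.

261.9575

Area = ½·m·k·sin L ≈ 261.96.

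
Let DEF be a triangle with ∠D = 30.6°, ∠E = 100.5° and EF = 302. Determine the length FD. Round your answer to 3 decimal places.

583.338

The third angle is ∠F = 180° − ∠D − ∠E = 48.90°.
Law of sines: FD = EF·sin E/sin D ≈ 583.34.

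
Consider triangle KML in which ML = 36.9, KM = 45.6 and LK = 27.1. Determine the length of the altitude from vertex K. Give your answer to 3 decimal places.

27.099

Semiperimeter s = (36.9 + 27.1 + 45.6)/2 = 54.8.
Heron's formula: area = √(54.8·17.9·27.7·9.2) ≈ 499.98.
The altitude from K has length 2·area/ML ≈ 27.099.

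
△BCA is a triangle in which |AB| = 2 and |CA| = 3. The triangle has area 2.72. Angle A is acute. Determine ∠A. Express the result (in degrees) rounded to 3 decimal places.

∠A ≈ 65.049°

From area = ½·|CA|·|AB|·sin A, we get sin A = 2·area/(|CA|·|AB|) ≈ 0.90667.
Taking the acute solution, ∠A ≈ 65.05°.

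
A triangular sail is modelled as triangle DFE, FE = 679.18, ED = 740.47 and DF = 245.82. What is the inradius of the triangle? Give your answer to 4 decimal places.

Semiperimeter s = (679.18 + 740.47 + 245.82)/2 = 832.74.
Heron's formula: area = √(832.74·153.56·92.265·586.91) ≈ 83213.
Inradius = area/s = 83213/832.74 ≈ 99.927.

r ≈ 99.9274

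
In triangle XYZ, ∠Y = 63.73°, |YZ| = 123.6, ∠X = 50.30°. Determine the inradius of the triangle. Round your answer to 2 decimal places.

The third angle is ∠Z = 180° − ∠X − ∠Y = 65.97°.
Law of sines: |ZX| = |YZ|·sin Y/sin X ≈ 144.05.
Law of sines: |XY| = |YZ|·sin Z/sin X ≈ 146.72.
Area = ½·|YZ|·|ZX|·sin Z ≈ 8130.9.
Semiperimeter s = (123.6+144.05+146.72)/2 = 207.19.
Inradius = area/s = 8130.9/207.19 ≈ 39.244.

39.24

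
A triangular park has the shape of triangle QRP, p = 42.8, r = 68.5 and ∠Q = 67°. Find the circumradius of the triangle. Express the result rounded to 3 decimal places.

By the law of cosines, q² = r² + p² − 2·r·p·cos Q = 4233, so q ≈ 65.062.
Area = ½·r·p·sin Q ≈ 1349.4.
Circumradius = q/(2 sin Q) ≈ 35.34.

35.340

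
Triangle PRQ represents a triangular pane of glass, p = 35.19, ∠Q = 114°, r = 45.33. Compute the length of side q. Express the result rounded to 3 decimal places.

67.755

By the law of cosines, q² = p² + r² − 2·p·r·cos Q = 4590.8, so q ≈ 67.755.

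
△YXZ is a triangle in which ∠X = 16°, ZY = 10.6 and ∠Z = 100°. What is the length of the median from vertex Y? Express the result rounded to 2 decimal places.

m_Y ≈ 21.79

The third angle is ∠Y = 180° − ∠X − ∠Z = 64.00°.
Law of sines: XZ = ZY·sin Y/sin X ≈ 34.564.
Law of sines: YX = ZY·sin Z/sin X ≈ 37.872.
Median from Y: ½√(2·ZY² + 2·YX² − XZ²) ≈ 21.787.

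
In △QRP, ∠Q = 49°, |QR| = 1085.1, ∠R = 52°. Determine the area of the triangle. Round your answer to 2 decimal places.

356676.88

The third angle is ∠P = 180° − ∠Q − ∠R = 79.00°.
Law of sines: |RP| = |QR|·sin Q/sin P ≈ 834.26.
Law of sines: |PQ| = |QR|·sin R/sin P ≈ 871.07.
Area = ½·|QR|·|RP|·sin R ≈ 3.5668e+05.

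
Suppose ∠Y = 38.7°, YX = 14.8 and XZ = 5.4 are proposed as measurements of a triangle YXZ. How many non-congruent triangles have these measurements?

YX·sin Y = 14.8·sin(38.7°) ≈ 9.254.
Since XZ = 5.4 < 9.254 = YX sin Y, no triangle exists.

0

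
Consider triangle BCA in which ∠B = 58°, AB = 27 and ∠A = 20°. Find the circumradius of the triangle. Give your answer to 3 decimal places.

13.802

The third angle is ∠C = 180° − ∠A − ∠B = 102.00°.
Law of sines: CA = AB·sin B/sin C ≈ 23.409.
Law of sines: BC = AB·sin A/sin C ≈ 9.4408.
Circumradius = AB/(2 sin C) ≈ 13.802.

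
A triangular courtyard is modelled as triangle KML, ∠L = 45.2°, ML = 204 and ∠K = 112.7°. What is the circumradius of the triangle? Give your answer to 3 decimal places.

110.565

The third angle is ∠M = 180° − ∠L − ∠K = 22.10°.
Law of sines: LK = ML·sin M/sin K ≈ 83.194.
Law of sines: KM = ML·sin L/sin K ≈ 156.91.
Circumradius = ML/(2 sin K) ≈ 110.56.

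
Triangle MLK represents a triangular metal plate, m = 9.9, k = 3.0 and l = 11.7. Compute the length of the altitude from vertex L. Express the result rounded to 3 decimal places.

Semiperimeter s = (9.9 + 11.7 + 3)/2 = 12.3.
Heron's formula: area = √(12.3·2.4·0.6·9.3) ≈ 12.834.
The altitude from L has length 2·area/l ≈ 2.1939.

2.194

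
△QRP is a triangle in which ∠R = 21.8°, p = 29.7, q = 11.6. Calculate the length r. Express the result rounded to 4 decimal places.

By the law of cosines, r² = p² + q² − 2·p·q·cos R = 376.89, so r ≈ 19.414.

19.4136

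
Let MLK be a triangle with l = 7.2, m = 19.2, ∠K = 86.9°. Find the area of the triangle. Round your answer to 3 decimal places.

area ≈ 69.019

Area = ½·m·l·sin K ≈ 69.019.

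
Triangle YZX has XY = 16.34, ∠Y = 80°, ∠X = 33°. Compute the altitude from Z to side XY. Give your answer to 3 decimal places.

The third angle is ∠Z = 180° − ∠X − ∠Y = 67.00°.
Law of sines: ZX = XY·sin Y/sin Z ≈ 17.481.
Law of sines: YZ = XY·sin X/sin Z ≈ 9.668.
Area = ½·XY·ZX·sin X ≈ 77.787.
The altitude from Z has length 2·area/XY ≈ 9.5211.

9.521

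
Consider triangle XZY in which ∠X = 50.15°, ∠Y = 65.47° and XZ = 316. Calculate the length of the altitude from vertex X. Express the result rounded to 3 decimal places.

h_X ≈ 284.931

The third angle is ∠Z = 180° − ∠Y − ∠X = 64.38°.
Law of sines: ZY = XZ·sin X/sin Y ≈ 266.67.
Law of sines: YX = XZ·sin Z/sin Y ≈ 313.2.
Area = ½·XZ·ZY·sin Z ≈ 37991.
The altitude from X has length 2·area/ZY ≈ 284.93.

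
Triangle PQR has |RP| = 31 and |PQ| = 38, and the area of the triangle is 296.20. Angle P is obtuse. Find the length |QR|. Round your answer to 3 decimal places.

66.644

From area = ½·|RP|·|PQ|·sin P, we get sin P = 2·area/(|RP|·|PQ|) ≈ 0.50289.
Taking the obtuse solution, ∠P ≈ 149.81°.
Law of cosines then gives |QR| ≈ 66.644.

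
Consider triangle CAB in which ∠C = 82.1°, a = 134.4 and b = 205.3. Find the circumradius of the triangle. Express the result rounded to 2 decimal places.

By the law of cosines, c² = a² + b² − 2·a·b·cos C = 52627, so c ≈ 229.4.
Area = ½·a·b·sin C ≈ 13665.
Circumradius = c/(2 sin C) ≈ 115.8.

R ≈ 115.80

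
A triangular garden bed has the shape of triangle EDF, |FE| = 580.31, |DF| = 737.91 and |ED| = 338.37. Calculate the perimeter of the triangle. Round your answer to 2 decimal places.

1656.59

Perimeter = 737.91 + 580.31 + 338.37 = 1656.6.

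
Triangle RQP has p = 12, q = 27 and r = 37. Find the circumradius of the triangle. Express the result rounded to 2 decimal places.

By the law of cosines, cos R = (q² + p² − r²) / (2·q·p) ≈ -0.76543, so ∠R ≈ 139.95°.
Circumradius = r/(2 sin R) ≈ 28.748.

28.75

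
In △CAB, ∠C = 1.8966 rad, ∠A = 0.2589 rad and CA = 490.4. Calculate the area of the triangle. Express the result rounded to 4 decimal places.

The third angle is ∠B = π − ∠C − ∠A = 0.9861 rad.
Law of sines: AB = CA·sin C/sin B ≈ 557.16.
Law of sines: BC = CA·sin A/sin B ≈ 150.56.
Area = ½·CA·AB·sin A ≈ 34976.

area ≈ 34975.9553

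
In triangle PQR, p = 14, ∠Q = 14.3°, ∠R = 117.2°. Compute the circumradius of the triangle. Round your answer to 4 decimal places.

9.3463

The third angle is ∠P = 180° − ∠Q − ∠R = 48.50°.
Law of sines: q = p·sin Q/sin P ≈ 4.6171.
Law of sines: r = p·sin R/sin P ≈ 16.626.
Circumradius = p/(2 sin P) ≈ 9.3463.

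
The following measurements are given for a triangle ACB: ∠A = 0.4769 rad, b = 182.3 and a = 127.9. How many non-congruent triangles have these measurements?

b·sin A = 182.3·sin(0.4769 rad) ≈ 83.68.
Since b sin A < a < b (83.68 < 127.9 < 182.3), two triangles exist.

2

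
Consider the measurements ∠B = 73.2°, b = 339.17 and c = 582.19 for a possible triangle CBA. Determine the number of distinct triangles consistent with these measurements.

0

c·sin B = 582.19·sin(73.2°) ≈ 557.3.
Since b = 339.17 < 557.3 = c sin B, no triangle exists.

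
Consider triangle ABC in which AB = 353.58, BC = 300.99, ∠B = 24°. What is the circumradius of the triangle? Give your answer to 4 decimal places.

By the law of cosines, CA² = AB² + BC² − 2·AB·BC·cos B = 21167, so CA ≈ 145.49.
Area = ½·AB·BC·sin B ≈ 21643.
Circumradius = CA/(2 sin B) ≈ 178.85.

R ≈ 178.8506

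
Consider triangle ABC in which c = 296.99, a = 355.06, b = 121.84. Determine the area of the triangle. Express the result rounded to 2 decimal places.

17152.97

Semiperimeter s = (355.06 + 121.84 + 296.99)/2 = 386.94.
Heron's formula: area = √(386.94·31.885·265.11·89.955) ≈ 17153.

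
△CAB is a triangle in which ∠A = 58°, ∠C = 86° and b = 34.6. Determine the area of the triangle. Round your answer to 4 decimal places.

The third angle is ∠B = 180° − ∠C − ∠A = 36.00°.
Law of sines: c = b·sin C/sin B ≈ 58.722.
Law of sines: a = b·sin A/sin B ≈ 49.92.
Area = ½·b·c·sin A ≈ 861.52.

861.5189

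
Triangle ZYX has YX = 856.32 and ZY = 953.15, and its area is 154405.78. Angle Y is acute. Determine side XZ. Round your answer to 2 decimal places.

From area = ½·ZY·YX·sin Y, we get sin Y = 2·area/(ZY·YX) ≈ 0.37835.
Taking the acute solution, ∠Y ≈ 22.23°.
Law of cosines then gives XZ ≈ 361.56.

361.56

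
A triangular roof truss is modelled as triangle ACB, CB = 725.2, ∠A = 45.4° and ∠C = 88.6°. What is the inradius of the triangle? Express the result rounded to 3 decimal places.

The third angle is ∠B = 180° − ∠A − ∠C = 46.00°.
Law of sines: BA = CB·sin C/sin A ≈ 1018.2.
Law of sines: AC = CB·sin B/sin A ≈ 732.65.
Area = ½·CB·BA·sin B ≈ 2.6558e+05.
Semiperimeter s = (725.2+1018.2+732.65)/2 = 1238.
Inradius = area/s = 2.6558e+05/1238 ≈ 214.52.

r ≈ 214.519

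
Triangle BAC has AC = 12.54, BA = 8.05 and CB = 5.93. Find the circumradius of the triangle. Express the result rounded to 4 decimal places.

R ≈ 7.8375

By the law of cosines, cos B = (CB² + BA² − AC²) / (2·CB·BA) ≈ -0.60000, so ∠B ≈ 126.87°.
Circumradius = AC/(2 sin B) ≈ 7.8375.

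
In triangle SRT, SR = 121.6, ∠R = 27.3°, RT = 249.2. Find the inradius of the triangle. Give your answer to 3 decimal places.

By the law of cosines, TS² = SR² + RT² − 2·SR·RT·cos R = 23032, so TS ≈ 151.76.
Area = ½·SR·RT·sin R ≈ 6949.2.
Semiperimeter s = (249.2+151.76+121.6)/2 = 261.28.
Inradius = area/s = 6949.2/261.28 ≈ 26.596.

26.596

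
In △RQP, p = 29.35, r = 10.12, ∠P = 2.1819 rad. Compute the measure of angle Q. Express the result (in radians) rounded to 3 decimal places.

0.673

Law of sines: sin R = r·sin P/p ≈ 0.28240.
Since p ≥ r, only the acute value applies: ∠R ≈ 0.2863 rad.
Then ∠Q = π − ∠P − ∠R ≈ 0.6734 rad.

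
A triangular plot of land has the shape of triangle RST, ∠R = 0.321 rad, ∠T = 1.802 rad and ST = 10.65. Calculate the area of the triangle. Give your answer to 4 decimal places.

The third angle is ∠S = π − ∠T − ∠R = 1.019 rad.
Law of sines: TR = ST·sin S/sin R ≈ 28.737.
Law of sines: RS = ST·sin T/sin R ≈ 32.856.
Area = ½·ST·TR·sin T ≈ 148.95.

area ≈ 148.9548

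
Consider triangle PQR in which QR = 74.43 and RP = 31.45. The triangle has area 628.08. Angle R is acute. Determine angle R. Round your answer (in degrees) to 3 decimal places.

From area = ½·QR·RP·sin R, we get sin R = 2·area/(QR·RP) ≈ 0.53663.
Taking the acute solution, ∠R ≈ 32.45°.

32.455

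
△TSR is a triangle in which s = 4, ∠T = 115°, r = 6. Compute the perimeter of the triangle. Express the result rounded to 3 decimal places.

18.502

By the law of cosines, t² = s² + r² − 2·s·r·cos T = 72.286, so t ≈ 8.5021.
Semiperimeter p = (8.5021+4+6)/2 = 9.251.
Perimeter = 8.5021 + 4 + 6 = 18.502.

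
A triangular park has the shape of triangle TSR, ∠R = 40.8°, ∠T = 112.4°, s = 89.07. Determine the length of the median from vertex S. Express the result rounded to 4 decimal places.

The third angle is ∠S = 180° − ∠R − ∠T = 26.80°.
Law of sines: t = s·sin T/sin S ≈ 182.64.
Law of sines: r = s·sin R/sin S ≈ 129.08.
Median from S: ½√(2·r² + 2·t² − s²) ≈ 151.75.

151.7459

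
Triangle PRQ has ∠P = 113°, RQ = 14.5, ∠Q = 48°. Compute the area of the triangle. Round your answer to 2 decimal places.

The third angle is ∠R = 180° − ∠Q − ∠P = 19.00°.
Law of sines: QP = RQ·sin R/sin P ≈ 5.1284.
Law of sines: PR = RQ·sin Q/sin P ≈ 11.706.
Area = ½·RQ·QP·sin Q ≈ 27.631.

area ≈ 27.63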